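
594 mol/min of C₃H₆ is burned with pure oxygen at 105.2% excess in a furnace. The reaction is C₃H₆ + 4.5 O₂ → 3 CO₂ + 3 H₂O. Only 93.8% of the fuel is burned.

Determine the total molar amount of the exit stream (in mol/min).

6360 mol/min

Stoichiometric O₂ = 4.5 × 594 = 2673 mol/min; O₂ fed = 2673 × 2.052 = 5485 mol/min.
Fuel reacted = 0.938 × 594 → ξ = 557.2 mol/min.
Outlet (n = n₀ + ν ξ):
  C₃H₆: 594 − 1(557.2) = 36.83
  O₂: 5485 − 4.5(557.2) = 2978
  CO₂: 0 + 3(557.2) = 1672
  H₂O: 0 + 3(557.2) = 1672
Total out = 36.83 + 2978 + 1672 + 1672 = 6358 mol/min.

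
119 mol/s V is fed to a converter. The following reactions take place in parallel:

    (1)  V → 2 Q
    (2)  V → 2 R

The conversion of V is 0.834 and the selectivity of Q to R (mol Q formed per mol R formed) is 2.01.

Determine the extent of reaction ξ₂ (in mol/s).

ξ₂ = 33 mol/s

Conversion of V: V consumed = 0.834 × 119 = 99.25 mol/s = 1ξ₁ + 1ξ₂.
Selectivity: 2ξ₁ / (2ξ₂) = 2.01 → ξ₁ = 2.01 ξ₂.
Substitute: (1·2.01 + 1) ξ₂ = 99.25 → ξ₂ = 32.97 mol/s, ξ₁ = 66.27 mol/s.
Outlet amounts (n = n₀ + Σ ν·ξ):
  V: 119 − 1(66.27) − 1(32.97) = 19.75
  Q: 0 + 2(66.27) = 132.5
  R: 0 + 2(32.97) = 65.94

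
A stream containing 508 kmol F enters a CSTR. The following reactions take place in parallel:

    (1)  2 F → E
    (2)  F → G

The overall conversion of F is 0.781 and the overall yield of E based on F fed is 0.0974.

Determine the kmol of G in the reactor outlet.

298 kmol

Yield of E: 1ξ₁ / 508 = 0.0974 → ξ₁ = 49.48 kmol.
Conversion of F: 2ξ₁ + 1ξ₂ = 0.781 × 508 = 396.7 → ξ₂ = 297.8 kmol.
Outlet amounts (n = n₀ + Σ ν·ξ):
  F: 508 − 2(49.48) − 1(297.8) = 111.3
  E: 0 + 1(49.48) = 49.48
  G: 0 + 1(297.8) = 297.8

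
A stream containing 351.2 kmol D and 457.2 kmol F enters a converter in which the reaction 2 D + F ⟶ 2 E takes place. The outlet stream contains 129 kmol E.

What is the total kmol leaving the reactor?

744 kmol

For E: n = n₀ + 2ξ → 129 = 0 + 2ξ, giving ξ = 64.5 kmol.
Outlet amounts (n = n₀ + ν ξ):
  D: 351.2 − 2(64.5) = 222.2
  F: 457.2 − 1(64.5) = 392.7
  E: 0 + 2(64.5) = 129
Total out = 222.2 + 392.7 + 129 = 743.9 kmol.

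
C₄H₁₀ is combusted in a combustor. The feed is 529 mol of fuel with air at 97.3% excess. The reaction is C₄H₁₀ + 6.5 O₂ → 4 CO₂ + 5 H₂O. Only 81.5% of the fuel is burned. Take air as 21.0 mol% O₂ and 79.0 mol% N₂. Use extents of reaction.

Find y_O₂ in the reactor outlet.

0.119

Stoichiometric O₂ = 6.5 × 529 = 3438 mol; O₂ fed = 3438 × 1.973 = 6784 mol.
N₂ fed = 6784 × 79/21 = 25520 mol.
Fuel reacted = 0.815 × 529 → ξ = 431.1 mol.
Outlet (n = n₀ + ν ξ):
  C₄H₁₀: 529 − 1(431.1) = 97.87
  O₂: 6784 − 6.5(431.1) = 3982
  N₂: 25520 (inert)
  CO₂: 0 + 4(431.1) = 1725
  H₂O: 0 + 5(431.1) = 2156
Total out = 33480 mol; y_O₂ = 3982 / 33480 = 0.1189.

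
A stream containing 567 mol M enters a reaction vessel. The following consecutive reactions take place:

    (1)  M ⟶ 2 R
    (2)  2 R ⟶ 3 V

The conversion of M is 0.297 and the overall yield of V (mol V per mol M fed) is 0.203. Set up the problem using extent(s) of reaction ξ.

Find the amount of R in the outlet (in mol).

Conversion of M: M consumed = 1ξ₁ = 0.297 × 567 → ξ₁ = 168.4 mol.
Yield of V: 3ξ₂ / 567 = 0.203 → ξ₂ = 38.37 mol.
Outlet amounts (n = n₀ + Σ ν·ξ):
  M: 567 − 1(168.4) = 398.6
  R: 0 + 2(168.4) − 2(38.37) = 260.1
  V: 0 + 3(38.37) = 115.1

260 mol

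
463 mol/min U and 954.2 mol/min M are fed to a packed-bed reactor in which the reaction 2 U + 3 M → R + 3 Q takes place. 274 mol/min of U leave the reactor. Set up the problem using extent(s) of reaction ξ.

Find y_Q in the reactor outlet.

0.214

For U: n = n₀ − 2ξ → 274 = 463 − 2ξ, giving ξ = 94.5 mol/min.
Outlet amounts (n = n₀ + ν ξ):
  U: 463 − 2(94.5) = 274
  M: 954.2 − 3(94.5) = 670.7
  R: 0 + 1(94.5) = 94.5
  Q: 0 + 3(94.5) = 283.5
Total out = 1323 mol/min; y_Q = 283.5 / 1323 = 0.2143.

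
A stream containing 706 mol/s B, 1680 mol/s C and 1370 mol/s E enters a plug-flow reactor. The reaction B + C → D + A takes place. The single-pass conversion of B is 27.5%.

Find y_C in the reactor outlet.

B reacted = 0.275 × 706 = 194.2 mol/s; ν_B = −1, so ξ = 194.2/1 = 194.2 mol/s.
Outlet amounts (n = n₀ + ν ξ):
  B: 706 − 1(194.2) = 511.9
  C: 1680 − 1(194.2) = 1486
  D: 0 + 1(194.2) = 194.2
  A: 0 + 1(194.2) = 194.2
  E: 1370 (inert)
Total out = 3756 mol/s; y_C = 1486 / 3756 = 0.3956.

0.396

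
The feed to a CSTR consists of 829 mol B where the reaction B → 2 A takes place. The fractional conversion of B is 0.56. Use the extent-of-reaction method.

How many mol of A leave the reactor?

928 mol

B reacted = 0.56 × 829 = 464.2 mol; ν_B = −1, so ξ = 464.2/1 = 464.2 mol.
Outlet amounts (n = n₀ + ν ξ):
  B: 829 − 1(464.2) = 364.8
  A: 0 + 2(464.2) = 928.5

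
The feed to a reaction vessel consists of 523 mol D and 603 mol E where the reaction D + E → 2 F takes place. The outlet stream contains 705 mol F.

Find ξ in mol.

For F: n = n₀ + 2ξ → 705 = 0 + 2ξ, giving ξ = 352.5 mol.
Outlet amounts (n = n₀ + ν ξ):
  D: 523 − 1(352.5) = 170.5
  E: 603 − 1(352.5) = 250.5
  F: 0 + 2(352.5) = 705

ξ = 352 mol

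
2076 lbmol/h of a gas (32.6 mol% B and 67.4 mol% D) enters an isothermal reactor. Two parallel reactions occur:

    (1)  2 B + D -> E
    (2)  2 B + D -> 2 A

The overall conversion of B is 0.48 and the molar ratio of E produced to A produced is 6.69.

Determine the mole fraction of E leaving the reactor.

0.0858

Conversion of B: B consumed = 0.48 × 676.8 = 324.9 lbmol/h = 2ξ₁ + 2ξ₂.
Selectivity: 1ξ₁ / (2ξ₂) = 6.69 → ξ₁ = 13.38 ξ₂.
Substitute: (2·13.38 + 2) ξ₂ = 324.9 → ξ₂ = 11.3 lbmol/h, ξ₁ = 151.1 lbmol/h.
Outlet amounts (n = n₀ + Σ ν·ξ):
  B: 676.8 − 2(151.1) − 2(11.3) = 351.9
  D: 1399 − 1(151.1) − 1(11.3) = 1237
  E: 0 + 1(151.1) = 151.1
  A: 0 + 2(11.3) = 22.59
Total out = 1762 lbmol/h; y_E = 151.1 / 1762 = 0.08575.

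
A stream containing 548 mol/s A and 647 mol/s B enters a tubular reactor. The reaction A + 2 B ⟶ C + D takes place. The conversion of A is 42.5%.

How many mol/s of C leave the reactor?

A reacted = 0.425 × 548 = 232.9 mol/s; ν_A = −1, so ξ = 232.9/1 = 232.9 mol/s.
Outlet amounts (n = n₀ + ν ξ):
  A: 548 − 1(232.9) = 315.1
  B: 647 − 2(232.9) = 181.2
  C: 0 + 1(232.9) = 232.9
  D: 0 + 1(232.9) = 232.9

233 mol/s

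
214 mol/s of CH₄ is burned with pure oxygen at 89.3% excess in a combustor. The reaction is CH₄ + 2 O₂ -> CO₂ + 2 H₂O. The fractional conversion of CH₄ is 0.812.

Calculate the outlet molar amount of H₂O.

Stoichiometric O₂ = 2 × 214 = 428 mol/s; O₂ fed = 428 × 1.893 = 810.2 mol/s.
Fuel reacted = 0.812 × 214 → ξ = 173.8 mol/s.
Outlet (n = n₀ + ν ξ):
  CH₄: 214 − 1(173.8) = 40.23
  O₂: 810.2 − 2(173.8) = 462.7
  CO₂: 0 + 1(173.8) = 173.8
  H₂O: 0 + 2(173.8) = 347.5

348 mol/s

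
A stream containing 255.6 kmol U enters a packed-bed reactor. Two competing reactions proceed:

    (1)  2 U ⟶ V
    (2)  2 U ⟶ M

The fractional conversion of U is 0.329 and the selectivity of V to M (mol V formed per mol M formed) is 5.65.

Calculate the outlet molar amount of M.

6.32 kmol

Conversion of U: U consumed = 0.329 × 255.6 = 84.09 kmol = 2ξ₁ + 2ξ₂.
Selectivity: 1ξ₁ / (1ξ₂) = 5.65 → ξ₁ = 5.65 ξ₂.
Substitute: (2·5.65 + 2) ξ₂ = 84.09 → ξ₂ = 6.323 kmol, ξ₁ = 35.72 kmol.
Outlet amounts (n = n₀ + Σ ν·ξ):
  U: 255.6 − 2(35.72) − 2(6.323) = 171.5
  V: 0 + 1(35.72) = 35.72
  M: 0 + 1(6.323) = 6.323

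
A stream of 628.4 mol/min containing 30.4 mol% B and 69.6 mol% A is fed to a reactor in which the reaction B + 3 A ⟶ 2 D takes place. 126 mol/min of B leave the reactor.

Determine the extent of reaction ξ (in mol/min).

For B: n = n₀ − 1ξ → 126 = 191 − 1ξ, giving ξ = 65.03 mol/min.
Outlet amounts (n = n₀ + ν ξ):
  B: 191 − 1(65.03) = 126
  A: 437.4 − 3(65.03) = 242.3
  D: 0 + 2(65.03) = 130.1

ξ = 65 mol/min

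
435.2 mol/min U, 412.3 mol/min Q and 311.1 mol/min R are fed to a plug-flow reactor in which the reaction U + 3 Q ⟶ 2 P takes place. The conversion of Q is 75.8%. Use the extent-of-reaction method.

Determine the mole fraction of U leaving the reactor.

0.348

Q reacted = 0.758 × 412.3 = 312.5 mol/min; ν_Q = −3, so ξ = 312.5/3 = 104.2 mol/min.
Outlet amounts (n = n₀ + ν ξ):
  U: 435.2 − 1(104.2) = 331
  Q: 412.3 − 3(104.2) = 99.78
  P: 0 + 2(104.2) = 208.3
  R: 311.1 (inert)
Total out = 950.3 mol/min; y_U = 331 / 950.3 = 0.3484.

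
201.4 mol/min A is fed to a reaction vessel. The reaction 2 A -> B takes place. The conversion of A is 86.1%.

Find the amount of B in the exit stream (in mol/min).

A reacted = 0.861 × 201.4 = 173.4 mol/min; ν_A = −2, so ξ = 173.4/2 = 86.7 mol/min.
Outlet amounts (n = n₀ + ν ξ):
  A: 201.4 − 2(86.7) = 27.99
  B: 0 + 1(86.7) = 86.7

86.7 mol/min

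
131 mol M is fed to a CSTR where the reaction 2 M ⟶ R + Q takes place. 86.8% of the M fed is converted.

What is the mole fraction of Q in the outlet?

0.434

M reacted = 0.868 × 131 = 113.7 mol; ν_M = −2, so ξ = 113.7/2 = 56.85 mol.
Outlet amounts (n = n₀ + ν ξ):
  M: 131 − 2(56.85) = 17.29
  R: 0 + 1(56.85) = 56.85
  Q: 0 + 1(56.85) = 56.85
Total out = 131 mol; y_Q = 56.85 / 131 = 0.434.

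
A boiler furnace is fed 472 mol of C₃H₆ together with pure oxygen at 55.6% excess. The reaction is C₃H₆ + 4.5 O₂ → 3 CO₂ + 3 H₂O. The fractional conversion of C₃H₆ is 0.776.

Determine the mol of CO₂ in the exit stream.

1100 mol

Stoichiometric O₂ = 4.5 × 472 = 2124 mol; O₂ fed = 2124 × 1.556 = 3305 mol.
Fuel reacted = 0.776 × 472 → ξ = 366.3 mol.
Outlet (n = n₀ + ν ξ):
  C₃H₆: 472 − 1(366.3) = 105.7
  O₂: 3305 − 4.5(366.3) = 1657
  CO₂: 0 + 3(366.3) = 1099
  H₂O: 0 + 3(366.3) = 1099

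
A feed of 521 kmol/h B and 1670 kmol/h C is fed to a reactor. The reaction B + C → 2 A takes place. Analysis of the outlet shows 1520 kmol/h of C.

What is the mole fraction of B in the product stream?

0.169

For C: n = n₀ − 1ξ → 1520 = 1670 − 1ξ, giving ξ = 150 kmol/h.
Outlet amounts (n = n₀ + ν ξ):
  B: 521 − 1(150) = 371
  C: 1670 − 1(150) = 1520
  A: 0 + 2(150) = 300
Total out = 2191 kmol/h; y_B = 371 / 2191 = 0.1693.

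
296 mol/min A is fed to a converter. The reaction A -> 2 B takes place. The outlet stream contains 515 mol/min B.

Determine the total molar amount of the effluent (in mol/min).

For B: n = n₀ + 2ξ → 515 = 0 + 2ξ, giving ξ = 257.5 mol/min.
Outlet amounts (n = n₀ + ν ξ):
  A: 296 − 1(257.5) = 38.5
  B: 0 + 2(257.5) = 515
Total out = 38.5 + 515 = 553.5 mol/min.

554 mol/min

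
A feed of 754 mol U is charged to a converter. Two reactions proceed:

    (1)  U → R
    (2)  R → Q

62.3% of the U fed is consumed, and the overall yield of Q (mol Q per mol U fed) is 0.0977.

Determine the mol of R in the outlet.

Conversion of U: U consumed = 1ξ₁ = 0.623 × 754 → ξ₁ = 469.7 mol.
Yield of Q: 1ξ₂ / 754 = 0.0977 → ξ₂ = 73.67 mol.
Outlet amounts (n = n₀ + Σ ν·ξ):
  U: 754 − 1(469.7) = 284.3
  R: 0 + 1(469.7) − 1(73.67) = 396.1
  Q: 0 + 1(73.67) = 73.67

396 mol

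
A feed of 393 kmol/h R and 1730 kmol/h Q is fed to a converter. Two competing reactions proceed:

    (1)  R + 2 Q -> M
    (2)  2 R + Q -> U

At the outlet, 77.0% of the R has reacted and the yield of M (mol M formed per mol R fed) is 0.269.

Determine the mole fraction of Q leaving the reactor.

Yield of M: 1ξ₁ / 393 = 0.269 → ξ₁ = 105.7 kmol/h.
Conversion of R: 1ξ₁ + 2ξ₂ = 0.77 × 393 = 302.6 → ξ₂ = 98.45 kmol/h.
Outlet amounts (n = n₀ + Σ ν·ξ):
  R: 393 − 1(105.7) − 2(98.45) = 90.39
  Q: 1730 − 2(105.7) − 1(98.45) = 1420
  M: 0 + 1(105.7) = 105.7
  U: 0 + 1(98.45) = 98.45
Total out = 1715 kmol/h; y_Q = 1420 / 1715 = 0.8282.

0.828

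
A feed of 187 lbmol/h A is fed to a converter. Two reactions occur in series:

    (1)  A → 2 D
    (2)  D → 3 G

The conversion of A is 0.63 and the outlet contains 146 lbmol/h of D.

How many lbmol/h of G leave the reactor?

Conversion of A: A consumed = 1ξ₁ = 0.63 × 187 → ξ₁ = 117.8 lbmol/h.
D balance: n_D = 0 + 2ξ₁ − 1ξ₂ = 146 → ξ₂ = (2·117.8 − 146)/1 = 89.62 lbmol/h.
Outlet amounts (n = n₀ + Σ ν·ξ):
  A: 187 − 1(117.8) = 69.19
  D: 0 + 2(117.8) − 1(89.62) = 146
  G: 0 + 3(89.62) = 268.9

269 lbmol/h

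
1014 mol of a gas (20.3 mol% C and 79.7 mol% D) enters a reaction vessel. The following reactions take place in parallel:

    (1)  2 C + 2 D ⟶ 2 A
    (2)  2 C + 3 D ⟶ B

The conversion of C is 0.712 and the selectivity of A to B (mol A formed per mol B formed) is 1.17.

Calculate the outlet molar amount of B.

46.2 mol

Conversion of C: C consumed = 0.712 × 205.8 = 146.6 mol = 2ξ₁ + 2ξ₂.
Selectivity: 2ξ₁ / (1ξ₂) = 1.17 → ξ₁ = 0.585 ξ₂.
Substitute: (2·0.585 + 2) ξ₂ = 146.6 → ξ₂ = 46.23 mol, ξ₁ = 27.05 mol.
Outlet amounts (n = n₀ + Σ ν·ξ):
  C: 205.8 − 2(27.05) − 2(46.23) = 59.28
  D: 808.2 − 2(27.05) − 3(46.23) = 615.4
  A: 0 + 2(27.05) = 54.09
  B: 0 + 1(46.23) = 46.23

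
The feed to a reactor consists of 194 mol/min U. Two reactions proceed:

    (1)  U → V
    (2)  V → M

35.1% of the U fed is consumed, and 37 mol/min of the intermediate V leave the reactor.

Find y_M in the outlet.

0.16

Conversion of U: U consumed = 1ξ₁ = 0.351 × 194 → ξ₁ = 68.09 mol/min.
V balance: n_V = 0 + 1ξ₁ − 1ξ₂ = 37 → ξ₂ = (1·68.09 − 37)/1 = 31.09 mol/min.
Outlet amounts (n = n₀ + Σ ν·ξ):
  U: 194 − 1(68.09) = 125.9
  V: 0 + 1(68.09) − 1(31.09) = 37
  M: 0 + 1(31.09) = 31.09
Total out = 194 mol/min; y_M = 31.09 / 194 = 0.1603.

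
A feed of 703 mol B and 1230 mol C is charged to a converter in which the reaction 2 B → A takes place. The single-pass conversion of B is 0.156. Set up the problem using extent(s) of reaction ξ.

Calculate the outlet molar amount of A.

54.8 mol

B reacted = 0.156 × 703 = 109.7 mol; ν_B = −2, so ξ = 109.7/2 = 54.83 mol.
Outlet amounts (n = n₀ + ν ξ):
  B: 703 − 2(54.83) = 593.3
  A: 0 + 1(54.83) = 54.83
  C: 1230 (inert)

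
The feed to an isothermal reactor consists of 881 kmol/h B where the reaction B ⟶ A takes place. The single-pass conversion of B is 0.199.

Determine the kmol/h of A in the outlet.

175 kmol/h

B reacted = 0.199 × 881 = 175.3 kmol/h; ν_B = −1, so ξ = 175.3/1 = 175.3 kmol/h.
Outlet amounts (n = n₀ + ν ξ):
  B: 881 − 1(175.3) = 705.7
  A: 0 + 1(175.3) = 175.3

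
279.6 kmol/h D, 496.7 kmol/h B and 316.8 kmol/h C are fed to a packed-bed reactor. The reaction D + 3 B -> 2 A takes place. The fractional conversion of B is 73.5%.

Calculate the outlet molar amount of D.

158 kmol/h

B reacted = 0.735 × 496.7 = 365.1 kmol/h; ν_B = −3, so ξ = 365.1/3 = 121.7 kmol/h.
Outlet amounts (n = n₀ + ν ξ):
  D: 279.6 − 1(121.7) = 157.9
  B: 496.7 − 3(121.7) = 131.6
  A: 0 + 2(121.7) = 243.4
  C: 316.8 (inert)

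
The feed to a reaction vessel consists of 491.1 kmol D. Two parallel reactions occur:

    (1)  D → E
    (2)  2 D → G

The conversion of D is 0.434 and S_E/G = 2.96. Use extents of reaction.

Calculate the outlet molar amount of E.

127 kmol

Conversion of D: D consumed = 0.434 × 491.1 = 213.1 kmol = 1ξ₁ + 2ξ₂.
Selectivity: 1ξ₁ / (1ξ₂) = 2.96 → ξ₁ = 2.96 ξ₂.
Substitute: (1·2.96 + 2) ξ₂ = 213.1 → ξ₂ = 42.97 kmol, ξ₁ = 127.2 kmol.
Outlet amounts (n = n₀ + Σ ν·ξ):
  D: 491.1 − 1(127.2) − 2(42.97) = 278
  E: 0 + 1(127.2) = 127.2
  G: 0 + 1(42.97) = 42.97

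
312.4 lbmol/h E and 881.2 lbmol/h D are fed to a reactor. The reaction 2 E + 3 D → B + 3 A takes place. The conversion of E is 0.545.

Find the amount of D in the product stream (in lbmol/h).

E reacted = 0.545 × 312.4 = 170.3 lbmol/h; ν_E = −2, so ξ = 170.3/2 = 85.13 lbmol/h.
Outlet amounts (n = n₀ + ν ξ):
  E: 312.4 − 2(85.13) = 142.1
  D: 881.2 − 3(85.13) = 625.8
  B: 0 + 1(85.13) = 85.13
  A: 0 + 3(85.13) = 255.4

626 lbmol/h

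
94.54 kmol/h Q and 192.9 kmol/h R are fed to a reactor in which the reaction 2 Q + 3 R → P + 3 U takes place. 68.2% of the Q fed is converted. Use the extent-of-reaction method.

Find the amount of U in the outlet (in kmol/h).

Q reacted = 0.682 × 94.54 = 64.48 kmol/h; ν_Q = −2, so ξ = 64.48/2 = 32.24 kmol/h.
Outlet amounts (n = n₀ + ν ξ):
  Q: 94.54 − 2(32.24) = 30.06
  R: 192.9 − 3(32.24) = 96.19
  P: 0 + 1(32.24) = 32.24
  U: 0 + 3(32.24) = 96.71

96.7 kmol/h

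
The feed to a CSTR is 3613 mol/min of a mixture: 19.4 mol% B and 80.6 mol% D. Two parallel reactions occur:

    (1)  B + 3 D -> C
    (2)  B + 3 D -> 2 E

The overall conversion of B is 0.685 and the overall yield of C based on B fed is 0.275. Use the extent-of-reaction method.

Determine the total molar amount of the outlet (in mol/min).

2460 mol/min

Yield of C: 1ξ₁ / 700.9 = 0.275 → ξ₁ = 192.8 mol/min.
Conversion of B: 1ξ₁ + 1ξ₂ = 0.685 × 700.9 = 480.1 → ξ₂ = 287.4 mol/min.
Outlet amounts (n = n₀ + Σ ν·ξ):
  B: 700.9 − 1(192.8) − 1(287.4) = 220.8
  D: 2912 − 3(192.8) − 3(287.4) = 1472
  C: 0 + 1(192.8) = 192.8
  E: 0 + 2(287.4) = 574.8
Total out = 220.8 + 1472 + 192.8 + 574.8 = 2460 mol/min.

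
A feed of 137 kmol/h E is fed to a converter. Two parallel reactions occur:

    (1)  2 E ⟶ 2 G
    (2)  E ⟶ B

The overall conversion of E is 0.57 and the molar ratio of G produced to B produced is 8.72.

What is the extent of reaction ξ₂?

ξ₂ = 8.03 kmol/h

Conversion of E: E consumed = 0.57 × 137 = 78.09 kmol/h = 2ξ₁ + 1ξ₂.
Selectivity: 2ξ₁ / (1ξ₂) = 8.72 → ξ₁ = 4.36 ξ₂.
Substitute: (2·4.36 + 1) ξ₂ = 78.09 → ξ₂ = 8.034 kmol/h, ξ₁ = 35.03 kmol/h.
Outlet amounts (n = n₀ + Σ ν·ξ):
  E: 137 − 2(35.03) − 1(8.034) = 58.91
  G: 0 + 2(35.03) = 70.06
  B: 0 + 1(8.034) = 8.034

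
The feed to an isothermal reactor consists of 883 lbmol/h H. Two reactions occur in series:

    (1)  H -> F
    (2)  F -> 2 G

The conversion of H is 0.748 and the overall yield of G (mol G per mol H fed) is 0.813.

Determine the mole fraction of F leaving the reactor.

0.243

Conversion of H: H consumed = 1ξ₁ = 0.748 × 883 → ξ₁ = 660.5 lbmol/h.
Yield of G: 2ξ₂ / 883 = 0.813 → ξ₂ = 358.9 lbmol/h.
Outlet amounts (n = n₀ + Σ ν·ξ):
  H: 883 − 1(660.5) = 222.5
  F: 0 + 1(660.5) − 1(358.9) = 301.5
  G: 0 + 2(358.9) = 717.9
Total out = 1242 lbmol/h; y_F = 301.5 / 1242 = 0.2428.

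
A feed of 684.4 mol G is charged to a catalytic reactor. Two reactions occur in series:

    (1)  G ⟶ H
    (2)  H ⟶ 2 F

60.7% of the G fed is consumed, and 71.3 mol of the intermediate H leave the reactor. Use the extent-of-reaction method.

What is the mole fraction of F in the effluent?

0.669

Conversion of G: G consumed = 1ξ₁ = 0.607 × 684.4 → ξ₁ = 415.4 mol.
H balance: n_H = 0 + 1ξ₁ − 1ξ₂ = 71.3 → ξ₂ = (1·415.4 − 71.3)/1 = 344.1 mol.
Outlet amounts (n = n₀ + Σ ν·ξ):
  G: 684.4 − 1(415.4) = 269
  H: 0 + 1(415.4) − 1(344.1) = 71.3
  F: 0 + 2(344.1) = 688.3
Total out = 1029 mol; y_F = 688.3 / 1029 = 0.6692.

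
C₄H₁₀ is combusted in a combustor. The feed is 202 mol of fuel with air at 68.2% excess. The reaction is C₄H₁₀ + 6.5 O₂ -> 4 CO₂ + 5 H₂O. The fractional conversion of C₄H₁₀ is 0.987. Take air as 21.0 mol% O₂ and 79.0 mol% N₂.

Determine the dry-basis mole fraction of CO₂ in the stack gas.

0.0796

Stoichiometric O₂ = 6.5 × 202 = 1313 mol; O₂ fed = 1313 × 1.682 = 2208 mol.
N₂ fed = 2208 × 79/21 = 8308 mol.
Fuel reacted = 0.987 × 202 → ξ = 199.4 mol.
Outlet (n = n₀ + ν ξ):
  C₄H₁₀: 202 − 1(199.4) = 2.626
  O₂: 2208 − 6.5(199.4) = 912.5
  N₂: 8308 (inert)
  CO₂: 0 + 4(199.4) = 797.5
  H₂O: 0 + 5(199.4) = 996.9
Dry total = 10020 mol; y_CO₂ (dry) = 797.5 / 10020 = 0.07958.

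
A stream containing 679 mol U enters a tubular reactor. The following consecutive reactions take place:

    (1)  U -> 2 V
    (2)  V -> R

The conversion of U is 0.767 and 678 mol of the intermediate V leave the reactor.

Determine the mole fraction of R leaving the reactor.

Conversion of U: U consumed = 1ξ₁ = 0.767 × 679 → ξ₁ = 520.8 mol.
V balance: n_V = 0 + 2ξ₁ − 1ξ₂ = 678 → ξ₂ = (2·520.8 − 678)/1 = 363.6 mol.
Outlet amounts (n = n₀ + Σ ν·ξ):
  U: 679 − 1(520.8) = 158.2
  V: 0 + 2(520.8) − 1(363.6) = 678
  R: 0 + 1(363.6) = 363.6
Total out = 1200 mol; y_R = 363.6 / 1200 = 0.303.

0.303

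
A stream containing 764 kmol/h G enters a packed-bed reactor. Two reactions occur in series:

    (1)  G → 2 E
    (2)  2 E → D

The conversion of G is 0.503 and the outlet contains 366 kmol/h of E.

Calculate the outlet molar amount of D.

201 kmol/h

Conversion of G: G consumed = 1ξ₁ = 0.503 × 764 → ξ₁ = 384.3 kmol/h.
E balance: n_E = 0 + 2ξ₁ − 2ξ₂ = 366 → ξ₂ = (2·384.3 − 366)/2 = 201.3 kmol/h.
Outlet amounts (n = n₀ + Σ ν·ξ):
  G: 764 − 1(384.3) = 379.7
  E: 0 + 2(384.3) − 2(201.3) = 366
  D: 0 + 1(201.3) = 201.3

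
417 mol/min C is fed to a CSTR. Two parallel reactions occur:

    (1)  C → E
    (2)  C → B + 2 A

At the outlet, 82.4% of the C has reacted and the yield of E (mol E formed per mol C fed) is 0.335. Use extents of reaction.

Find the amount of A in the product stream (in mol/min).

Yield of E: 1ξ₁ / 417 = 0.335 → ξ₁ = 139.7 mol/min.
Conversion of C: 1ξ₁ + 1ξ₂ = 0.824 × 417 = 343.6 → ξ₂ = 203.9 mol/min.
Outlet amounts (n = n₀ + Σ ν·ξ):
  C: 417 − 1(139.7) − 1(203.9) = 73.39
  E: 0 + 1(139.7) = 139.7
  B: 0 + 1(203.9) = 203.9
  A: 0 + 2(203.9) = 407.8

408 mol/min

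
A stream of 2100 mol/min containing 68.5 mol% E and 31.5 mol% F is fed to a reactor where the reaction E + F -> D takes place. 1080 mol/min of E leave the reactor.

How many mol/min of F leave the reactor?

303 mol/min

For E: n = n₀ − 1ξ → 1080 = 1438 − 1ξ, giving ξ = 358.5 mol/min.
Outlet amounts (n = n₀ + ν ξ):
  E: 1438 − 1(358.5) = 1080
  F: 661.5 − 1(358.5) = 303
  D: 0 + 1(358.5) = 358.5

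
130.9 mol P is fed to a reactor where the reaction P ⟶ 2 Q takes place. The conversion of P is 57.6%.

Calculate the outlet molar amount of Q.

P reacted = 0.576 × 130.9 = 75.4 mol; ν_P = −1, so ξ = 75.4/1 = 75.4 mol.
Outlet amounts (n = n₀ + ν ξ):
  P: 130.9 − 1(75.4) = 55.5
  Q: 0 + 2(75.4) = 150.8

151 mol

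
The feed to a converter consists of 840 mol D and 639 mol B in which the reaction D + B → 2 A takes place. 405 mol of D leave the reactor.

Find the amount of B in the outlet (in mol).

204 mol

For D: n = n₀ − 1ξ → 405 = 840 − 1ξ, giving ξ = 435 mol.
Outlet amounts (n = n₀ + ν ξ):
  D: 840 − 1(435) = 405
  B: 639 − 1(435) = 204
  A: 0 + 2(435) = 870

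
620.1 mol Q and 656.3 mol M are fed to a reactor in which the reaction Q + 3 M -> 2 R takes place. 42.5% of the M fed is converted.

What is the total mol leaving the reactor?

1090 mol

M reacted = 0.425 × 656.3 = 278.9 mol; ν_M = −3, so ξ = 278.9/3 = 92.98 mol.
Outlet amounts (n = n₀ + ν ξ):
  Q: 620.1 − 1(92.98) = 527.1
  M: 656.3 − 3(92.98) = 377.4
  R: 0 + 2(92.98) = 186
Total out = 527.1 + 377.4 + 186 = 1090 mol.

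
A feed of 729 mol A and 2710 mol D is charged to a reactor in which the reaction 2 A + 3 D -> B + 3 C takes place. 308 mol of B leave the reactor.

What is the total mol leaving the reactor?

3130 mol

For B: n = n₀ + 1ξ → 308 = 0 + 1ξ, giving ξ = 308 mol.
Outlet amounts (n = n₀ + ν ξ):
  A: 729 − 2(308) = 113
  D: 2710 − 3(308) = 1786
  B: 0 + 1(308) = 308
  C: 0 + 3(308) = 924
Total out = 113 + 1786 + 308 + 924 = 3131 mol.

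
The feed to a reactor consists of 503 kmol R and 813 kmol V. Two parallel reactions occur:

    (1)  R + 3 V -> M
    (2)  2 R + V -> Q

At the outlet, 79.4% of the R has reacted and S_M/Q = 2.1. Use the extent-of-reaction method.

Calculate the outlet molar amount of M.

205 kmol

Conversion of R: R consumed = 0.794 × 503 = 399.4 kmol = 1ξ₁ + 2ξ₂.
Selectivity: 1ξ₁ / (1ξ₂) = 2.1 → ξ₁ = 2.1 ξ₂.
Substitute: (1·2.1 + 2) ξ₂ = 399.4 → ξ₂ = 97.41 kmol, ξ₁ = 204.6 kmol.
Outlet amounts (n = n₀ + Σ ν·ξ):
  R: 503 − 1(204.6) − 2(97.41) = 103.6
  V: 813 − 3(204.6) − 1(97.41) = 101.9
  M: 0 + 1(204.6) = 204.6
  Q: 0 + 1(97.41) = 97.41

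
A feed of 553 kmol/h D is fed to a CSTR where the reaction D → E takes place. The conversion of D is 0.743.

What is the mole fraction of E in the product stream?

0.743

D reacted = 0.743 × 553 = 410.9 kmol/h; ν_D = −1, so ξ = 410.9/1 = 410.9 kmol/h.
Outlet amounts (n = n₀ + ν ξ):
  D: 553 − 1(410.9) = 142.1
  E: 0 + 1(410.9) = 410.9
Total out = 553 kmol/h; y_E = 410.9 / 553 = 0.743.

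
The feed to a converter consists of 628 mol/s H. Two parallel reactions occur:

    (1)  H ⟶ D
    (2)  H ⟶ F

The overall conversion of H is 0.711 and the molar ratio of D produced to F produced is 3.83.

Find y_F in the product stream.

Conversion of H: H consumed = 0.711 × 628 = 446.5 mol/s = 1ξ₁ + 1ξ₂.
Selectivity: 1ξ₁ / (1ξ₂) = 3.83 → ξ₁ = 3.83 ξ₂.
Substitute: (1·3.83 + 1) ξ₂ = 446.5 → ξ₂ = 92.44 mol/s, ξ₁ = 354.1 mol/s.
Outlet amounts (n = n₀ + Σ ν·ξ):
  H: 628 − 1(354.1) − 1(92.44) = 181.5
  D: 0 + 1(354.1) = 354.1
  F: 0 + 1(92.44) = 92.44
Total out = 628 mol/s; y_F = 92.44 / 628 = 0.1472.

0.147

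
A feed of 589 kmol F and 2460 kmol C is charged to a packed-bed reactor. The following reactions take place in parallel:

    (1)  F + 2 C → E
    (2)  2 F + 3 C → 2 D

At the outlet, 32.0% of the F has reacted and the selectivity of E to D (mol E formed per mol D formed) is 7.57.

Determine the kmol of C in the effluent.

2090 kmol

Conversion of F: F consumed = 0.32 × 589 = 188.5 kmol = 1ξ₁ + 2ξ₂.
Selectivity: 1ξ₁ / (2ξ₂) = 7.57 → ξ₁ = 15.14 ξ₂.
Substitute: (1·15.14 + 2) ξ₂ = 188.5 → ξ₂ = 11 kmol, ξ₁ = 166.5 kmol.
Outlet amounts (n = n₀ + Σ ν·ξ):
  F: 589 − 1(166.5) − 2(11) = 400.5
  C: 2460 − 2(166.5) − 3(11) = 2094
  E: 0 + 1(166.5) = 166.5
  D: 0 + 2(11) = 21.99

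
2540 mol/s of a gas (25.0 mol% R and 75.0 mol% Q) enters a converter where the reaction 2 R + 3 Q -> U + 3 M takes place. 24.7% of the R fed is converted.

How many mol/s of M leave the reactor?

235 mol/s

R reacted = 0.247 × 635 = 156.8 mol/s; ν_R = −2, so ξ = 156.8/2 = 78.42 mol/s.
Outlet amounts (n = n₀ + ν ξ):
  R: 635 − 2(78.42) = 478.2
  Q: 1905 − 3(78.42) = 1670
  U: 0 + 1(78.42) = 78.42
  M: 0 + 3(78.42) = 235.3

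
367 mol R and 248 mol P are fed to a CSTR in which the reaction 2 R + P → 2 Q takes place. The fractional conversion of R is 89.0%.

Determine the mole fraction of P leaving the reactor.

R reacted = 0.89 × 367 = 326.6 mol; ν_R = −2, so ξ = 326.6/2 = 163.3 mol.
Outlet amounts (n = n₀ + ν ξ):
  R: 367 − 2(163.3) = 40.37
  P: 248 − 1(163.3) = 84.69
  Q: 0 + 2(163.3) = 326.6
Total out = 451.7 mol; y_P = 84.69 / 451.7 = 0.1875.

0.187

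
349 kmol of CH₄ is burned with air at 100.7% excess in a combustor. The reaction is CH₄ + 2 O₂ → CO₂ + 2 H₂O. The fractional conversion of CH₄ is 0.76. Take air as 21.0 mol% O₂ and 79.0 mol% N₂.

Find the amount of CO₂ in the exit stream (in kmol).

265 kmol

Stoichiometric O₂ = 2 × 349 = 698 kmol; O₂ fed = 698 × 2.007 = 1401 kmol.
N₂ fed = 1401 × 79/21 = 5270 kmol.
Fuel reacted = 0.76 × 349 → ξ = 265.2 kmol.
Outlet (n = n₀ + ν ξ):
  CH₄: 349 − 1(265.2) = 83.76
  O₂: 1401 − 2(265.2) = 870.4
  N₂: 5270 (inert)
  CO₂: 0 + 1(265.2) = 265.2
  H₂O: 0 + 2(265.2) = 530.5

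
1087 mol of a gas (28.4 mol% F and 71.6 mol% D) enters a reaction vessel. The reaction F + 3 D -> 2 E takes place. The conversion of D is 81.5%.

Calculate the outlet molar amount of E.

423 mol

D reacted = 0.815 × 778.3 = 634.3 mol; ν_D = −3, so ξ = 634.3/3 = 211.4 mol.
Outlet amounts (n = n₀ + ν ξ):
  F: 308.7 − 1(211.4) = 97.27
  D: 778.3 − 3(211.4) = 144
  E: 0 + 2(211.4) = 422.9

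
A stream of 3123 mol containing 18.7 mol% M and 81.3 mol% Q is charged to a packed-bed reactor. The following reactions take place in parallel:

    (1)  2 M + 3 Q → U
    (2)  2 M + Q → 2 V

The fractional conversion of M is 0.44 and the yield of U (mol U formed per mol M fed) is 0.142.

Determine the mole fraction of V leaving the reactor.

0.0332

Yield of U: 1ξ₁ / 584 = 0.142 → ξ₁ = 82.93 mol.
Conversion of M: 2ξ₁ + 2ξ₂ = 0.44 × 584 = 257 → ξ₂ = 45.55 mol.
Outlet amounts (n = n₀ + Σ ν·ξ):
  M: 584 − 2(82.93) − 2(45.55) = 327
  Q: 2539 − 3(82.93) − 1(45.55) = 2245
  U: 0 + 1(82.93) = 82.93
  V: 0 + 2(45.55) = 91.1
Total out = 2746 mol; y_V = 91.1 / 2746 = 0.03318.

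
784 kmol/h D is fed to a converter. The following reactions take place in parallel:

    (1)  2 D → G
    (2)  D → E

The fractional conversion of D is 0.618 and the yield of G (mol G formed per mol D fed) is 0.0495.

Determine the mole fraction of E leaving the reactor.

Yield of G: 1ξ₁ / 784 = 0.0495 → ξ₁ = 38.81 kmol/h.
Conversion of D: 2ξ₁ + 1ξ₂ = 0.618 × 784 = 484.5 → ξ₂ = 406.9 kmol/h.
Outlet amounts (n = n₀ + Σ ν·ξ):
  D: 784 − 2(38.81) − 1(406.9) = 299.5
  G: 0 + 1(38.81) = 38.81
  E: 0 + 1(406.9) = 406.9
Total out = 745.2 kmol/h; y_E = 406.9 / 745.2 = 0.546.

0.546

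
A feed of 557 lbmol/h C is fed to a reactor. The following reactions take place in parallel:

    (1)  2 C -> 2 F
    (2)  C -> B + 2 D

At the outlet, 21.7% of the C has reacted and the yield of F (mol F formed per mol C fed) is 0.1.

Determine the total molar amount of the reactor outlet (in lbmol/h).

687 lbmol/h

Yield of F: 2ξ₁ / 557 = 0.1 → ξ₁ = 27.85 lbmol/h.
Conversion of C: 2ξ₁ + 1ξ₂ = 0.217 × 557 = 120.9 → ξ₂ = 65.17 lbmol/h.
Outlet amounts (n = n₀ + Σ ν·ξ):
  C: 557 − 2(27.85) − 1(65.17) = 436.1
  F: 0 + 2(27.85) = 55.7
  B: 0 + 1(65.17) = 65.17
  D: 0 + 2(65.17) = 130.3
Total out = 436.1 + 55.7 + 65.17 + 130.3 = 687.3 lbmol/h.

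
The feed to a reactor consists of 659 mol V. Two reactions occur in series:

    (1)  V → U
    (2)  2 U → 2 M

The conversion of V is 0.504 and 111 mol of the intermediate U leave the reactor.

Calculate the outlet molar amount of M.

221 mol

Conversion of V: V consumed = 1ξ₁ = 0.504 × 659 → ξ₁ = 332.1 mol.
U balance: n_U = 0 + 1ξ₁ − 2ξ₂ = 111 → ξ₂ = (1·332.1 − 111)/2 = 110.6 mol.
Outlet amounts (n = n₀ + Σ ν·ξ):
  V: 659 − 1(332.1) = 326.9
  U: 0 + 1(332.1) − 2(110.6) = 111
  M: 0 + 2(110.6) = 221.1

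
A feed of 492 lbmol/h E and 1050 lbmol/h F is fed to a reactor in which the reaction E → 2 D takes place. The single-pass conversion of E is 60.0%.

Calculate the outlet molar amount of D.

E reacted = 0.6 × 492 = 295.2 lbmol/h; ν_E = −1, so ξ = 295.2/1 = 295.2 lbmol/h.
Outlet amounts (n = n₀ + ν ξ):
  E: 492 − 1(295.2) = 196.8
  D: 0 + 2(295.2) = 590.4
  F: 1050 (inert)

590 lbmol/h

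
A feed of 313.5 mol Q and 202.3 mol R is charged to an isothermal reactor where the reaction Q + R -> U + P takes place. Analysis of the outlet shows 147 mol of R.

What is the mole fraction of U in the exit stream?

For R: n = n₀ − 1ξ → 147 = 202.3 − 1ξ, giving ξ = 55.3 mol.
Outlet amounts (n = n₀ + ν ξ):
  Q: 313.5 − 1(55.3) = 258.2
  R: 202.3 − 1(55.3) = 147
  U: 0 + 1(55.3) = 55.3
  P: 0 + 1(55.3) = 55.3
Total out = 515.8 mol; y_U = 55.3 / 515.8 = 0.1072.

0.107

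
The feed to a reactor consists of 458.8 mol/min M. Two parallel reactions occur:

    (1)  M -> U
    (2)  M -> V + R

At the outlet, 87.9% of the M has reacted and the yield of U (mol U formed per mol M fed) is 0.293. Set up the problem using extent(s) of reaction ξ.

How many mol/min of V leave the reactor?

269 mol/min

Yield of U: 1ξ₁ / 458.8 = 0.293 → ξ₁ = 134.4 mol/min.
Conversion of M: 1ξ₁ + 1ξ₂ = 0.879 × 458.8 = 403.3 → ξ₂ = 268.9 mol/min.
Outlet amounts (n = n₀ + Σ ν·ξ):
  M: 458.8 − 1(134.4) − 1(268.9) = 55.51
  U: 0 + 1(134.4) = 134.4
  V: 0 + 1(268.9) = 268.9
  R: 0 + 1(268.9) = 268.9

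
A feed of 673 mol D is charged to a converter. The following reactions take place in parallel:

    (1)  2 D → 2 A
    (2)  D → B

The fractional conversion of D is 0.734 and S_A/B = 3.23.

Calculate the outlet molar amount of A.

377 mol

Conversion of D: D consumed = 0.734 × 673 = 494 mol = 2ξ₁ + 1ξ₂.
Selectivity: 2ξ₁ / (1ξ₂) = 3.23 → ξ₁ = 1.615 ξ₂.
Substitute: (2·1.615 + 1) ξ₂ = 494 → ξ₂ = 116.8 mol, ξ₁ = 188.6 mol.
Outlet amounts (n = n₀ + Σ ν·ξ):
  D: 673 − 2(188.6) − 1(116.8) = 179
  A: 0 + 2(188.6) = 377.2
  B: 0 + 1(116.8) = 116.8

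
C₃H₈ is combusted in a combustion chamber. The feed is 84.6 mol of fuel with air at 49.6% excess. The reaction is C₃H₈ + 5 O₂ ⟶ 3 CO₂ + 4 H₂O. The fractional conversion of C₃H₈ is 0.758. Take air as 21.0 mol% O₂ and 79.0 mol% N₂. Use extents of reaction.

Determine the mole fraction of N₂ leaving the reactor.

Stoichiometric O₂ = 5 × 84.6 = 423 mol; O₂ fed = 423 × 1.496 = 632.8 mol.
N₂ fed = 632.8 × 79/21 = 2381 mol.
Fuel reacted = 0.758 × 84.6 → ξ = 64.13 mol.
Outlet (n = n₀ + ν ξ):
  C₃H₈: 84.6 − 1(64.13) = 20.47
  O₂: 632.8 − 5(64.13) = 312.2
  N₂: 2381 (inert)
  CO₂: 0 + 3(64.13) = 192.4
  H₂O: 0 + 4(64.13) = 256.5
Total out = 3162 mol; y_N₂ = 2381 / 3162 = 0.7528.

0.753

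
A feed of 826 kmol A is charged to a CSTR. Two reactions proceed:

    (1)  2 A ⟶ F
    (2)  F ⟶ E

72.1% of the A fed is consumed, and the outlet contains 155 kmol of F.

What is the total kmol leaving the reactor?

528 kmol

Conversion of A: A consumed = 2ξ₁ = 0.721 × 826 → ξ₁ = 297.8 kmol.
F balance: n_F = 0 + 1ξ₁ − 1ξ₂ = 155 → ξ₂ = (1·297.8 − 155)/1 = 142.8 kmol.
Outlet amounts (n = n₀ + Σ ν·ξ):
  A: 826 − 2(297.8) = 230.5
  F: 0 + 1(297.8) − 1(142.8) = 155
  E: 0 + 1(142.8) = 142.8
Total out = 230.5 + 155 + 142.8 = 528.2 kmol.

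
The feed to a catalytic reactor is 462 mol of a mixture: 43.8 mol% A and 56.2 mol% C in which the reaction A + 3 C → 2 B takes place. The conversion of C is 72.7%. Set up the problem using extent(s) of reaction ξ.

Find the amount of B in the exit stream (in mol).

126 mol

C reacted = 0.727 × 259.6 = 188.8 mol; ν_C = −3, so ξ = 188.8/3 = 62.92 mol.
Outlet amounts (n = n₀ + ν ξ):
  A: 202.4 − 1(62.92) = 139.4
  C: 259.6 − 3(62.92) = 70.88
  B: 0 + 2(62.92) = 125.8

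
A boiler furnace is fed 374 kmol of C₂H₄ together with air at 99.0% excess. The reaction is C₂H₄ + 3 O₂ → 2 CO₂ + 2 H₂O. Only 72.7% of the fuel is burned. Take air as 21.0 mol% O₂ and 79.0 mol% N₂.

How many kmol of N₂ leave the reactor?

Stoichiometric O₂ = 3 × 374 = 1122 kmol; O₂ fed = 1122 × 1.990 = 2233 kmol.
N₂ fed = 2233 × 79/21 = 8400 kmol.
Fuel reacted = 0.727 × 374 → ξ = 271.9 kmol.
Outlet (n = n₀ + ν ξ):
  C₂H₄: 374 − 1(271.9) = 102.1
  O₂: 2233 − 3(271.9) = 1417
  N₂: 8400 (inert)
  CO₂: 0 + 2(271.9) = 543.8
  H₂O: 0 + 2(271.9) = 543.8

8400 kmol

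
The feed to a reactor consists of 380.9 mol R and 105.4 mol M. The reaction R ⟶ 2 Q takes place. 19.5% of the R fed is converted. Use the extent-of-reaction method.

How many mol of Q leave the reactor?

149 mol

R reacted = 0.195 × 380.9 = 74.28 mol; ν_R = −1, so ξ = 74.28/1 = 74.28 mol.
Outlet amounts (n = n₀ + ν ξ):
  R: 380.9 − 1(74.28) = 306.6
  Q: 0 + 2(74.28) = 148.6
  M: 105.4 (inert)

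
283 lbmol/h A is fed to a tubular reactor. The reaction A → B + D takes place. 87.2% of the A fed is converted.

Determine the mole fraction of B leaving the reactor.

0.466

A reacted = 0.872 × 283 = 246.8 lbmol/h; ν_A = −1, so ξ = 246.8/1 = 246.8 lbmol/h.
Outlet amounts (n = n₀ + ν ξ):
  A: 283 − 1(246.8) = 36.22
  B: 0 + 1(246.8) = 246.8
  D: 0 + 1(246.8) = 246.8
Total out = 529.8 lbmol/h; y_B = 246.8 / 529.8 = 0.4658.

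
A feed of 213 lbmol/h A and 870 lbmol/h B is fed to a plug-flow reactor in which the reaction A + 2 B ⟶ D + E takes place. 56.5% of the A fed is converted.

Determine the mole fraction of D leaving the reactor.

0.125

A reacted = 0.565 × 213 = 120.3 lbmol/h; ν_A = −1, so ξ = 120.3/1 = 120.3 lbmol/h.
Outlet amounts (n = n₀ + ν ξ):
  A: 213 − 1(120.3) = 92.66
  B: 870 − 2(120.3) = 629.3
  D: 0 + 1(120.3) = 120.3
  E: 0 + 1(120.3) = 120.3
Total out = 962.7 lbmol/h; y_D = 120.3 / 962.7 = 0.125.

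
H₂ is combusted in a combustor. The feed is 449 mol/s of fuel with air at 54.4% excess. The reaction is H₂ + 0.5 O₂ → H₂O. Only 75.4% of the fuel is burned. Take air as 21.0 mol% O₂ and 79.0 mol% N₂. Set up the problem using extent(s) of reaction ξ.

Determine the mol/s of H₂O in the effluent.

Stoichiometric O₂ = 0.5 × 449 = 224.5 mol/s; O₂ fed = 224.5 × 1.544 = 346.6 mol/s.
N₂ fed = 346.6 × 79/21 = 1304 mol/s.
Fuel reacted = 0.754 × 449 → ξ = 338.5 mol/s.
Outlet (n = n₀ + ν ξ):
  H₂: 449 − 1(338.5) = 110.5
  O₂: 346.6 − 0.5(338.5) = 177.4
  N₂: 1304 (inert)
  H₂O: 0 + 1(338.5) = 338.5

339 mol/s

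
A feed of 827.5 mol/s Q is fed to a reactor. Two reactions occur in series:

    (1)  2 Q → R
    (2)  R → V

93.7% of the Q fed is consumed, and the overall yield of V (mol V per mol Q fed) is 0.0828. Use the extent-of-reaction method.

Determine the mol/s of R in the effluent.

Conversion of Q: Q consumed = 2ξ₁ = 0.937 × 827.5 → ξ₁ = 387.7 mol/s.
Yield of V: 1ξ₂ / 827.5 = 0.0828 → ξ₂ = 68.52 mol/s.
Outlet amounts (n = n₀ + Σ ν·ξ):
  Q: 827.5 − 2(387.7) = 52.13
  R: 0 + 1(387.7) − 1(68.52) = 319.2
  V: 0 + 1(68.52) = 68.52

319 mol/s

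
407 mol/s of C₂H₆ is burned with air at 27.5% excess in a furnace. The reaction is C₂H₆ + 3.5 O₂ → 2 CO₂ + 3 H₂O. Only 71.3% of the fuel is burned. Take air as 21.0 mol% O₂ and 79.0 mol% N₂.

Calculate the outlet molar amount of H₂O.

Stoichiometric O₂ = 3.5 × 407 = 1424 mol/s; O₂ fed = 1424 × 1.275 = 1816 mol/s.
N₂ fed = 1816 × 79/21 = 6833 mol/s.
Fuel reacted = 0.713 × 407 → ξ = 290.2 mol/s.
Outlet (n = n₀ + ν ξ):
  C₂H₆: 407 − 1(290.2) = 116.8
  O₂: 1816 − 3.5(290.2) = 800.6
  N₂: 6833 (inert)
  CO₂: 0 + 2(290.2) = 580.4
  H₂O: 0 + 3(290.2) = 870.6

871 mol/s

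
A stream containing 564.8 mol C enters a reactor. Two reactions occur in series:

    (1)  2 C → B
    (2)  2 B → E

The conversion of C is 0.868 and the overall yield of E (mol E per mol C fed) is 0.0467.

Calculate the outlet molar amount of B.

192 mol

Conversion of C: C consumed = 2ξ₁ = 0.868 × 564.8 → ξ₁ = 245.1 mol.
Yield of E: 1ξ₂ / 564.8 = 0.0467 → ξ₂ = 26.38 mol.
Outlet amounts (n = n₀ + Σ ν·ξ):
  C: 564.8 − 2(245.1) = 74.55
  B: 0 + 1(245.1) − 2(26.38) = 192.4
  E: 0 + 1(26.38) = 26.38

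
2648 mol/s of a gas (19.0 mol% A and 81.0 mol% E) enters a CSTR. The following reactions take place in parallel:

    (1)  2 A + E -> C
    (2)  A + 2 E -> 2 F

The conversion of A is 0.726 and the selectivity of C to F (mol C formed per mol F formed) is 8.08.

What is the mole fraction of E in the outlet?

0.852

Conversion of A: A consumed = 0.726 × 503.1 = 365.3 mol/s = 2ξ₁ + 1ξ₂.
Selectivity: 1ξ₁ / (2ξ₂) = 8.08 → ξ₁ = 16.16 ξ₂.
Substitute: (2·16.16 + 1) ξ₂ = 365.3 → ξ₂ = 10.96 mol/s, ξ₁ = 177.2 mol/s.
Outlet amounts (n = n₀ + Σ ν·ξ):
  A: 503.1 − 2(177.2) − 1(10.96) = 137.9
  E: 2145 − 1(177.2) − 2(10.96) = 1946
  C: 0 + 1(177.2) = 177.2
  F: 0 + 2(10.96) = 21.92
Total out = 2283 mol/s; y_E = 1946 / 2283 = 0.8524.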